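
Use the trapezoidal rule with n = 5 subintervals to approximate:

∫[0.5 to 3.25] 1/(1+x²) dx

f(x) = 1/(1+x²)
a = 0.5, b = 3.25, n = 5
h = (b - a)/n = 0.550000

Trapezoidal rule: (h/2)[f(x₀) + 2f(x₁) + 2f(x₂) + ... + f(xₙ)]

x_0 = 0.5000, f(x_0) = 0.800000, coefficient = 1
x_1 = 1.0500, f(x_1) = 0.475624, coefficient = 2
x_2 = 1.6000, f(x_2) = 0.280899, coefficient = 2
x_3 = 2.1500, f(x_3) = 0.177857, coefficient = 2
x_4 = 2.7000, f(x_4) = 0.120627, coefficient = 2
x_5 = 3.2500, f(x_5) = 0.086486, coefficient = 1

I ≈ (0.550000/2) × 2.996501 = 0.824038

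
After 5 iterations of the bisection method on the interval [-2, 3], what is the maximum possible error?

Bisection error bound: |error| ≤ (b-a)/2^n
|error| ≤ (3 - (-2))/2^5 = 5/2^5
|error| ≤ 0.1562500000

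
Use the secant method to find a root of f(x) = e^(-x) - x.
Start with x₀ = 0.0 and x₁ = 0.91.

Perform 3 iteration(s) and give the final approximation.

f(x) = e^(-x) - x
x₀ = 0.0, x₁ = 0.91

Secant formula: x_{n+1} = x_n - f(x_n)(x_n - x_{n-1})/(f(x_n) - f(x_{n-1}))

Iteration 1:
  f(0.000000) = 1.000000
  f(0.910000) = -0.507476
  x_2 = 0.910000 - (-0.507476)×(0.910000 - 0.000000)/(-0.507476 - 1.000000)
       = 0.603658
Iteration 2:
  f(0.910000) = -0.507476
  f(0.603658) = -0.056850
  x_3 = 0.603658 - (-0.056850)×(0.603658 - 0.910000)/(-0.056850 - (-0.507476))
       = 0.565010
Iteration 3:
  f(0.603658) = -0.056850
  f(0.565010) = 0.003344
  x_4 = 0.565010 - 0.003344×(0.565010 - 0.603658)/(0.003344 - (-0.056850))
       = 0.567157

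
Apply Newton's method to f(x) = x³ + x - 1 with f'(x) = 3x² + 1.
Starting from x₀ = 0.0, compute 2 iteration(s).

f(x) = x³ + x - 1
f'(x) = 3x² + 1
x₀ = 0.0

Newton-Raphson formula: x_{n+1} = x_n - f(x_n)/f'(x_n)

Iteration 1:
  f(0.000000) = -1.000000
  f'(0.000000) = 1.000000
  x_1 = 0.000000 - (-1.000000)/1.000000 = 1.000000
Iteration 2:
  f(1.000000) = 1.000000
  f'(1.000000) = 4.000000
  x_2 = 1.000000 - 1.000000/4.000000 = 0.750000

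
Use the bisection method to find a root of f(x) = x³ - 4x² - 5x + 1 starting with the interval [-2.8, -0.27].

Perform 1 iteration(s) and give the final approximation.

f(x) = x³ - 4x² - 5x + 1
Initial interval: [-2.8, -0.27]

Iteration 1:
  c_1 = (-2.800000 + (-0.270000))/2 = -1.535000
  f(c_1) = f(-1.535000) = -4.366705
  f(a) × f(c) ≥ 0, new interval: [-1.535000, -0.270000]

After 1 iteration(s), the approximation is c_1 = -1.535000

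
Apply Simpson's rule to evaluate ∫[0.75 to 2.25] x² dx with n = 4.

f(x) = x²
a = 0.75, b = 2.25, n = 4
h = (b - a)/n = 0.375000

Simpson's rule: (h/3)[f(x₀) + 4f(x₁) + 2f(x₂) + ... + f(xₙ)]

x_0 = 0.7500, f(x_0) = 0.562500, coefficient = 1
x_1 = 1.1250, f(x_1) = 1.265625, coefficient = 4
x_2 = 1.5000, f(x_2) = 2.250000, coefficient = 2
x_3 = 1.8750, f(x_3) = 3.515625, coefficient = 4
x_4 = 2.2500, f(x_4) = 5.062500, coefficient = 1

I ≈ (0.375000/3) × 29.250000 = 3.656250
Exact value: 3.656250
Error: 0.000000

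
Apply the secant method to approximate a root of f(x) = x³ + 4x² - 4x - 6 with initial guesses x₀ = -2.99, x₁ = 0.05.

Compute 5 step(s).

f(x) = x³ + 4x² - 4x - 6
x₀ = -2.99, x₁ = 0.05

Secant formula: x_{n+1} = x_n - f(x_n)(x_n - x_{n-1})/(f(x_n) - f(x_{n-1}))

Iteration 1:
  f(-2.990000) = 14.989501
  f(0.050000) = -6.189875
  x_2 = 0.050000 - (-6.189875)×(0.050000 - (-2.990000))/(-6.189875 - 14.989501)
       = -0.838469
Iteration 2:
  f(0.050000) = -6.189875
  f(-0.838469) = -0.423472
  x_3 = -0.838469 - (-0.423472)×(-0.838469 - 0.050000)/(-0.423472 - (-6.189875))
       = -0.903716
Iteration 3:
  f(-0.838469) = -0.423472
  f(-0.903716) = 0.143609
  x_4 = -0.903716 - 0.143609×(-0.903716 - (-0.838469))/(0.143609 - (-0.423472))
       = -0.887193
Iteration 4:
  f(-0.903716) = 0.143609
  f(-0.887193) = -0.001103
  x_5 = -0.887193 - (-0.001103)×(-0.887193 - (-0.903716))/(-0.001103 - 0.143609)
       = -0.887319
Iteration 5:
  f(-0.887193) = -0.001103
  f(-0.887319) = -0.000003
  x_6 = -0.887319 - (-0.000003)×(-0.887319 - (-0.887193))/(-0.000003 - (-0.001103))
       = -0.887319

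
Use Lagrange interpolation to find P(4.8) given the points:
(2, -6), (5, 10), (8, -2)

Lagrange interpolation formula:
P(x) = Σ yᵢ × Lᵢ(x)
where Lᵢ(x) = Π_{j≠i} (x - xⱼ)/(xᵢ - xⱼ)

L_0(4.8) = (4.8 - 5)/(2 - 5) × (4.8 - 8)/(2 - 8) = 0.035556
L_1(4.8) = (4.8 - 2)/(5 - 2) × (4.8 - 8)/(5 - 8) = 0.995556
L_2(4.8) = (4.8 - 2)/(8 - 2) × (4.8 - 5)/(8 - 5) = -0.031111

P(4.8) = (-6)×L_0(4.8) + 10×L_1(4.8) + (-2)×L_2(4.8)
P(4.8) = 9.804444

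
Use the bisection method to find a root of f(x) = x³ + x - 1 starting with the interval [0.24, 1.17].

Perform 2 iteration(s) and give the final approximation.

f(x) = x³ + x - 1
Initial interval: [0.24, 1.17]

Iteration 1:
  c_1 = (0.240000 + 1.170000)/2 = 0.705000
  f(c_1) = f(0.705000) = 0.055403
  f(a) × f(c) < 0, new interval: [0.240000, 0.705000]
Iteration 2:
  c_2 = (0.240000 + 0.705000)/2 = 0.472500
  f(c_2) = f(0.472500) = -0.422011
  f(a) × f(c) ≥ 0, new interval: [0.472500, 0.705000]

After 2 iteration(s), the approximation is c_2 = 0.472500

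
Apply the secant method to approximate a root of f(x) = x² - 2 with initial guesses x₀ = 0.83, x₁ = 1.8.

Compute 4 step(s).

f(x) = x² - 2
x₀ = 0.83, x₁ = 1.8

Secant formula: x_{n+1} = x_n - f(x_n)(x_n - x_{n-1})/(f(x_n) - f(x_{n-1}))

Iteration 1:
  f(0.830000) = -1.311100
  f(1.800000) = 1.240000
  x_2 = 1.800000 - 1.240000×(1.800000 - 0.830000)/(1.240000 - (-1.311100))
       = 1.328517
Iteration 2:
  f(1.800000) = 1.240000
  f(1.328517) = -0.235042
  x_3 = 1.328517 - (-0.235042)×(1.328517 - 1.800000)/(-0.235042 - 1.240000)
       = 1.403646
Iteration 3:
  f(1.328517) = -0.235042
  f(1.403646) = -0.029778
  x_4 = 1.403646 - (-0.029778)×(1.403646 - 1.328517)/(-0.029778 - (-0.235042))
       = 1.414545
Iteration 4:
  f(1.403646) = -0.029778
  f(1.414545) = 0.000938
  x_5 = 1.414545 - 0.000938×(1.414545 - 1.403646)/(0.000938 - (-0.029778))
       = 1.414212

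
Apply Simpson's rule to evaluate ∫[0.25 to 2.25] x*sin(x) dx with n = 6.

f(x) = x*sin(x)
a = 0.25, b = 2.25, n = 6
h = (b - a)/n = 0.333333

Simpson's rule: (h/3)[f(x₀) + 4f(x₁) + 2f(x₂) + ... + f(xₙ)]

x_0 = 0.2500, f(x_0) = 0.061851, coefficient = 1
x_1 = 0.5833, f(x_1) = 0.321305, coefficient = 4
x_2 = 0.9167, f(x_2) = 0.727446, coefficient = 2
x_3 = 1.2500, f(x_3) = 1.186231, coefficient = 4
x_4 = 1.5833, f(x_4) = 1.583209, coefficient = 2
x_5 = 1.9167, f(x_5) = 1.803163, coefficient = 4
x_6 = 2.2500, f(x_6) = 1.750665, coefficient = 1

I ≈ (0.333333/3) × 19.676623 = 2.186291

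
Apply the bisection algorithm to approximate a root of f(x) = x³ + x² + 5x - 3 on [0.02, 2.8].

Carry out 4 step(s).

f(x) = x³ + x² + 5x - 3
Initial interval: [0.02, 2.8]

Iteration 1:
  c_1 = (0.020000 + 2.800000)/2 = 1.410000
  f(c_1) = f(1.410000) = 8.841321
  f(a) × f(c) < 0, new interval: [0.020000, 1.410000]
Iteration 2:
  c_2 = (0.020000 + 1.410000)/2 = 0.715000
  f(c_2) = f(0.715000) = 1.451751
  f(a) × f(c) < 0, new interval: [0.020000, 0.715000]
Iteration 3:
  c_3 = (0.020000 + 0.715000)/2 = 0.367500
  f(c_3) = f(0.367500) = -0.977811
  f(a) × f(c) ≥ 0, new interval: [0.367500, 0.715000]
Iteration 4:
  c_4 = (0.367500 + 0.715000)/2 = 0.541250
  f(c_4) = f(0.541250) = 0.157762
  f(a) × f(c) < 0, new interval: [0.367500, 0.541250]

After 4 iteration(s), the approximation is c_4 = 0.541250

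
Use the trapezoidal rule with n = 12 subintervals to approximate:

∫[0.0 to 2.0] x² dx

f(x) = x²
a = 0.0, b = 2.0, n = 12
h = (b - a)/n = 0.166667

Trapezoidal rule: (h/2)[f(x₀) + 2f(x₁) + 2f(x₂) + ... + f(xₙ)]

x_0 = 0.0000, f(x_0) = 0.000000, coefficient = 1
x_1 = 0.1667, f(x_1) = 0.027778, coefficient = 2
x_2 = 0.3333, f(x_2) = 0.111111, coefficient = 2
x_3 = 0.5000, f(x_3) = 0.250000, coefficient = 2
x_4 = 0.6667, f(x_4) = 0.444444, coefficient = 2
x_5 = 0.8333, f(x_5) = 0.694444, coefficient = 2
x_6 = 1.0000, f(x_6) = 1.000000, coefficient = 2
x_7 = 1.1667, f(x_7) = 1.361111, coefficient = 2
x_8 = 1.3333, f(x_8) = 1.777778, coefficient = 2
x_9 = 1.5000, f(x_9) = 2.250000, coefficient = 2
x_10 = 1.6667, f(x_10) = 2.777778, coefficient = 2
x_11 = 1.8333, f(x_11) = 3.361111, coefficient = 2
x_12 = 2.0000, f(x_12) = 4.000000, coefficient = 1

I ≈ (0.166667/2) × 32.111111 = 2.675926
Exact value: 2.666667
Error: 0.009259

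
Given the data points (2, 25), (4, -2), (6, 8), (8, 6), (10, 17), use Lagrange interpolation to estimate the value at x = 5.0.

Lagrange interpolation formula:
P(x) = Σ yᵢ × Lᵢ(x)
where Lᵢ(x) = Π_{j≠i} (x - xⱼ)/(xᵢ - xⱼ)

L_0(5.0) = (5.0 - 4)/(2 - 4) × (5.0 - 6)/(2 - 6) × (5.0 - 8)/(2 - 8) × (5.0 - 10)/(2 - 10) = -0.039062
L_1(5.0) = (5.0 - 2)/(4 - 2) × (5.0 - 6)/(4 - 6) × (5.0 - 8)/(4 - 8) × (5.0 - 10)/(4 - 10) = 0.468750
L_2(5.0) = (5.0 - 2)/(6 - 2) × (5.0 - 4)/(6 - 4) × (5.0 - 8)/(6 - 8) × (5.0 - 10)/(6 - 10) = 0.703125
L_3(5.0) = (5.0 - 2)/(8 - 2) × (5.0 - 4)/(8 - 4) × (5.0 - 6)/(8 - 6) × (5.0 - 10)/(8 - 10) = -0.156250
L_4(5.0) = (5.0 - 2)/(10 - 2) × (5.0 - 4)/(10 - 4) × (5.0 - 6)/(10 - 6) × (5.0 - 8)/(10 - 8) = 0.023438

P(5.0) = 25×L_0(5.0) + (-2)×L_1(5.0) + 8×L_2(5.0) + 6×L_3(5.0) + 17×L_4(5.0)
P(5.0) = 3.171875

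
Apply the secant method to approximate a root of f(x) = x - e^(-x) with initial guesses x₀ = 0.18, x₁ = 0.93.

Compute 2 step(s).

f(x) = x - e^(-x)
x₀ = 0.18, x₁ = 0.93

Secant formula: x_{n+1} = x_n - f(x_n)(x_n - x_{n-1})/(f(x_n) - f(x_{n-1}))

Iteration 1:
  f(0.180000) = -0.655270
  f(0.930000) = 0.535446
  x_2 = 0.930000 - 0.535446×(0.930000 - 0.180000)/(0.535446 - (-0.655270))
       = 0.592737
Iteration 2:
  f(0.930000) = 0.535446
  f(0.592737) = 0.039925
  x_3 = 0.592737 - 0.039925×(0.592737 - 0.930000)/(0.039925 - 0.535446)
       = 0.565563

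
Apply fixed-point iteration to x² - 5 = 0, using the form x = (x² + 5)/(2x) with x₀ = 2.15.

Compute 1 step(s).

Equation: x² - 5 = 0
Fixed-point form: x = (x² + 5)/(2x)
x₀ = 2.15

x_1 = g(2.150000) = 2.237791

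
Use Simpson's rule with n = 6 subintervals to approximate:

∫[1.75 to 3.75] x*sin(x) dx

f(x) = x*sin(x)
a = 1.75, b = 3.75, n = 6
h = (b - a)/n = 0.333333

Simpson's rule: (h/3)[f(x₀) + 4f(x₁) + 2f(x₂) + ... + f(xₙ)]

x_0 = 1.7500, f(x_0) = 1.721975, coefficient = 1
x_1 = 2.0833, f(x_1) = 1.815632, coefficient = 4
x_2 = 2.4167, f(x_2) = 1.602443, coefficient = 2
x_3 = 2.7500, f(x_3) = 1.049568, coefficient = 4
x_4 = 3.0833, f(x_4) = 0.179531, coefficient = 2
x_5 = 3.4167, f(x_5) = -0.928029, coefficient = 4
x_6 = 3.7500, f(x_6) = -2.143355, coefficient = 1

I ≈ (0.333333/3) × 10.891252 = 1.210139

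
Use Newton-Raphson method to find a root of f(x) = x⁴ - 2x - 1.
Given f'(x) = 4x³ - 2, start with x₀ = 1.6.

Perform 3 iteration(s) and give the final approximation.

f(x) = x⁴ - 2x - 1
f'(x) = 4x³ - 2
x₀ = 1.6

Newton-Raphson formula: x_{n+1} = x_n - f(x_n)/f'(x_n)

Iteration 1:
  f(1.600000) = 2.353600
  f'(1.600000) = 14.384000
  x_1 = 1.600000 - 2.353600/14.384000 = 1.436374
Iteration 2:
  f(1.436374) = 0.383921
  f'(1.436374) = 9.853930
  x_2 = 1.436374 - 0.383921/9.853930 = 1.397413
Iteration 3:
  f(1.397413) = 0.018454
  f'(1.397413) = 8.915255
  x_3 = 1.397413 - 0.018454/8.915255 = 1.395343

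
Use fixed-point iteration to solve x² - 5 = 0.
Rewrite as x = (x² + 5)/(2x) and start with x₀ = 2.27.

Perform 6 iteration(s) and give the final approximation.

Equation: x² - 5 = 0
Fixed-point form: x = (x² + 5)/(2x)
x₀ = 2.27

x_1 = g(2.270000) = 2.236322
x_2 = g(2.236322) = 2.236068
x_3 = g(2.236068) = 2.236068
x_4 = g(2.236068) = 2.236068
x_5 = g(2.236068) = 2.236068
x_6 = g(2.236068) = 2.236068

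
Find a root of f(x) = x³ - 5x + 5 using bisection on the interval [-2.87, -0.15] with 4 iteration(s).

f(x) = x³ - 5x + 5
Initial interval: [-2.87, -0.15]

Iteration 1:
  c_1 = (-2.870000 + (-0.150000))/2 = -1.510000
  f(c_1) = f(-1.510000) = 9.107049
  f(a) × f(c) < 0, new interval: [-2.870000, -1.510000]
Iteration 2:
  c_2 = (-2.870000 + (-1.510000))/2 = -2.190000
  f(c_2) = f(-2.190000) = 5.446541
  f(a) × f(c) < 0, new interval: [-2.870000, -2.190000]
Iteration 3:
  c_3 = (-2.870000 + (-2.190000))/2 = -2.530000
  f(c_3) = f(-2.530000) = 1.455723
  f(a) × f(c) < 0, new interval: [-2.870000, -2.530000]
Iteration 4:
  c_4 = (-2.870000 + (-2.530000))/2 = -2.700000
  f(c_4) = f(-2.700000) = -1.183000
  f(a) × f(c) ≥ 0, new interval: [-2.700000, -2.530000]

After 4 iteration(s), the approximation is c_4 = -2.700000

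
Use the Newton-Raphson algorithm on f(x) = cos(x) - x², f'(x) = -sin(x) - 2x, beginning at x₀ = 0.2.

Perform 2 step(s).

f(x) = cos(x) - x²
f'(x) = -sin(x) - 2x
x₀ = 0.2

Newton-Raphson formula: x_{n+1} = x_n - f(x_n)/f'(x_n)

Iteration 1:
  f(0.200000) = 0.940067
  f'(0.200000) = -0.598669
  x_1 = 0.200000 - 0.940067/(-0.598669) = 1.770260
Iteration 2:
  f(1.770260) = -3.331965
  f'(1.770260) = -4.520693
  x_2 = 1.770260 - (-3.331965)/(-4.520693) = 1.033213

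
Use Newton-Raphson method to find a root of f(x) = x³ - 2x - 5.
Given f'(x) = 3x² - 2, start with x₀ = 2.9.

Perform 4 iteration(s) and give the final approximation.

f(x) = x³ - 2x - 5
f'(x) = 3x² - 2
x₀ = 2.9

Newton-Raphson formula: x_{n+1} = x_n - f(x_n)/f'(x_n)

Iteration 1:
  f(2.900000) = 13.589000
  f'(2.900000) = 23.230000
  x_1 = 2.900000 - 13.589000/23.230000 = 2.315024
Iteration 2:
  f(2.315024) = 2.776939
  f'(2.315024) = 14.078004
  x_2 = 2.315024 - 2.776939/14.078004 = 2.117770
Iteration 3:
  f(2.117770) = 0.262551
  f'(2.117770) = 11.454848
  x_3 = 2.117770 - 0.262551/11.454848 = 2.094849
Iteration 4:
  f(2.094849) = 0.003326
  f'(2.094849) = 11.165182
  x_4 = 2.094849 - 0.003326/11.165182 = 2.094552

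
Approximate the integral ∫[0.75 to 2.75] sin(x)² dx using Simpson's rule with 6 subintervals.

f(x) = sin(x)²
a = 0.75, b = 2.75, n = 6
h = (b - a)/n = 0.333333

Simpson's rule: (h/3)[f(x₀) + 4f(x₁) + 2f(x₂) + ... + f(xₙ)]

x_0 = 0.7500, f(x_0) = 0.464631, coefficient = 1
x_1 = 1.0833, f(x_1) = 0.780615, coefficient = 4
x_2 = 1.4167, f(x_2) = 0.976432, coefficient = 2
x_3 = 1.7500, f(x_3) = 0.968228, coefficient = 4
x_4 = 2.0833, f(x_4) = 0.759518, coefficient = 2
x_5 = 2.4167, f(x_5) = 0.439675, coefficient = 4
x_6 = 2.7500, f(x_6) = 0.145665, coefficient = 1

I ≈ (0.333333/3) × 12.836268 = 1.426252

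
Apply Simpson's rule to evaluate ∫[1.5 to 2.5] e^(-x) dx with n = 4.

f(x) = e^(-x)
a = 1.5, b = 2.5, n = 4
h = (b - a)/n = 0.250000

Simpson's rule: (h/3)[f(x₀) + 4f(x₁) + 2f(x₂) + ... + f(xₙ)]

x_0 = 1.5000, f(x_0) = 0.223130, coefficient = 1
x_1 = 1.7500, f(x_1) = 0.173774, coefficient = 4
x_2 = 2.0000, f(x_2) = 0.135335, coefficient = 2
x_3 = 2.2500, f(x_3) = 0.105399, coefficient = 4
x_4 = 2.5000, f(x_4) = 0.082085, coefficient = 1

I ≈ (0.250000/3) × 1.692578 = 0.141048
Exact value: 0.141045
Error: 0.000003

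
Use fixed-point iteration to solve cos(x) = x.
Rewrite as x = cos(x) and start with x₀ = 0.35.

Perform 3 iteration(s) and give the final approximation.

Equation: cos(x) = x
Fixed-point form: x = cos(x)
x₀ = 0.35

x_1 = g(0.350000) = 0.939373
x_2 = g(0.939373) = 0.590294
x_3 = g(0.590294) = 0.830777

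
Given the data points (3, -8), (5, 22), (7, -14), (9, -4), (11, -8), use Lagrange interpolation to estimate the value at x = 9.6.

Lagrange interpolation formula:
P(x) = Σ yᵢ × Lᵢ(x)
where Lᵢ(x) = Π_{j≠i} (x - xⱼ)/(xᵢ - xⱼ)

L_0(9.6) = (9.6 - 5)/(3 - 5) × (9.6 - 7)/(3 - 7) × (9.6 - 9)/(3 - 9) × (9.6 - 11)/(3 - 11) = -0.026162
L_1(9.6) = (9.6 - 3)/(5 - 3) × (9.6 - 7)/(5 - 7) × (9.6 - 9)/(5 - 9) × (9.6 - 11)/(5 - 11) = 0.150150
L_2(9.6) = (9.6 - 3)/(7 - 3) × (9.6 - 5)/(7 - 5) × (9.6 - 9)/(7 - 9) × (9.6 - 11)/(7 - 11) = -0.398475
L_3(9.6) = (9.6 - 3)/(9 - 3) × (9.6 - 5)/(9 - 5) × (9.6 - 7)/(9 - 7) × (9.6 - 11)/(9 - 11) = 1.151150
L_4(9.6) = (9.6 - 3)/(11 - 3) × (9.6 - 5)/(11 - 5) × (9.6 - 7)/(11 - 7) × (9.6 - 9)/(11 - 9) = 0.123337

P(9.6) = (-8)×L_0(9.6) + 22×L_1(9.6) + (-14)×L_2(9.6) + (-4)×L_3(9.6) + (-8)×L_4(9.6)
P(9.6) = 3.499950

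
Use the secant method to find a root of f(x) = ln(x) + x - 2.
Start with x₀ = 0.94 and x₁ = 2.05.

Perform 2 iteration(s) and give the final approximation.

f(x) = ln(x) + x - 2
x₀ = 0.94, x₁ = 2.05

Secant formula: x_{n+1} = x_n - f(x_n)(x_n - x_{n-1})/(f(x_n) - f(x_{n-1}))

Iteration 1:
  f(0.940000) = -1.121875
  f(2.050000) = 0.767840
  x_2 = 2.050000 - 0.767840×(2.050000 - 0.940000)/(0.767840 - (-1.121875))
       = 1.598979
Iteration 2:
  f(2.050000) = 0.767840
  f(1.598979) = 0.068343
  x_3 = 1.598979 - 0.068343×(1.598979 - 2.050000)/(0.068343 - 0.767840)
       = 1.554912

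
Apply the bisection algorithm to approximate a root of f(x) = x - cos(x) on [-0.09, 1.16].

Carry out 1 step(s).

f(x) = x - cos(x)
Initial interval: [-0.09, 1.16]

Iteration 1:
  c_1 = (-0.090000 + 1.160000)/2 = 0.535000
  f(c_1) = f(0.535000) = -0.325269
  f(a) × f(c) ≥ 0, new interval: [0.535000, 1.160000]

After 1 iteration(s), the approximation is c_1 = 0.535000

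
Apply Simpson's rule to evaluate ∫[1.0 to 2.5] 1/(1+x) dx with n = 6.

f(x) = 1/(1+x)
a = 1.0, b = 2.5, n = 6
h = (b - a)/n = 0.250000

Simpson's rule: (h/3)[f(x₀) + 4f(x₁) + 2f(x₂) + ... + f(xₙ)]

x_0 = 1.0000, f(x_0) = 0.500000, coefficient = 1
x_1 = 1.2500, f(x_1) = 0.444444, coefficient = 4
x_2 = 1.5000, f(x_2) = 0.400000, coefficient = 2
x_3 = 1.7500, f(x_3) = 0.363636, coefficient = 4
x_4 = 2.0000, f(x_4) = 0.333333, coefficient = 2
x_5 = 2.2500, f(x_5) = 0.307692, coefficient = 4
x_6 = 2.5000, f(x_6) = 0.285714, coefficient = 1

I ≈ (0.250000/3) × 6.715473 = 0.559623
Exact value: 0.559616
Error: 0.000007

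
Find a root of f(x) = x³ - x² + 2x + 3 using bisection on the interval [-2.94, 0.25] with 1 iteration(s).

f(x) = x³ - x² + 2x + 3
Initial interval: [-2.94, 0.25]

Iteration 1:
  c_1 = (-2.940000 + 0.250000)/2 = -1.345000
  f(c_1) = f(-1.345000) = -3.932164
  f(a) × f(c) ≥ 0, new interval: [-1.345000, 0.250000]

After 1 iteration(s), the approximation is c_1 = -1.345000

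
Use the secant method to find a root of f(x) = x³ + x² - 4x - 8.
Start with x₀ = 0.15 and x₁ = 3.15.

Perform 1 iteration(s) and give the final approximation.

f(x) = x³ + x² - 4x - 8
x₀ = 0.15, x₁ = 3.15

Secant formula: x_{n+1} = x_n - f(x_n)(x_n - x_{n-1})/(f(x_n) - f(x_{n-1}))

Iteration 1:
  f(0.150000) = -8.574125
  f(3.150000) = 20.578375
  x_2 = 3.150000 - 20.578375×(3.150000 - 0.150000)/(20.578375 - (-8.574125))
       = 1.032339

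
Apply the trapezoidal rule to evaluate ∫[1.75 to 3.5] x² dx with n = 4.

f(x) = x²
a = 1.75, b = 3.5, n = 4
h = (b - a)/n = 0.437500

Trapezoidal rule: (h/2)[f(x₀) + 2f(x₁) + 2f(x₂) + ... + f(xₙ)]

x_0 = 1.7500, f(x_0) = 3.062500, coefficient = 1
x_1 = 2.1875, f(x_1) = 4.785156, coefficient = 2
x_2 = 2.6250, f(x_2) = 6.890625, coefficient = 2
x_3 = 3.0625, f(x_3) = 9.378906, coefficient = 2
x_4 = 3.5000, f(x_4) = 12.250000, coefficient = 1

I ≈ (0.437500/2) × 57.421875 = 12.561035
Exact value: 12.505208
Error: 0.055827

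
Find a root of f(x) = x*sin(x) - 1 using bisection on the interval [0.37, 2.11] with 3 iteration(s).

f(x) = x*sin(x) - 1
Initial interval: [0.37, 2.11]

Iteration 1:
  c_1 = (0.370000 + 2.110000)/2 = 1.240000
  f(c_1) = f(1.240000) = 0.172772
  f(a) × f(c) < 0, new interval: [0.370000, 1.240000]
Iteration 2:
  c_2 = (0.370000 + 1.240000)/2 = 0.805000
  f(c_2) = f(0.805000) = -0.419731
  f(a) × f(c) ≥ 0, new interval: [0.805000, 1.240000]
Iteration 3:
  c_3 = (0.805000 + 1.240000)/2 = 1.022500
  f(c_3) = f(1.022500) = -0.127384
  f(a) × f(c) ≥ 0, new interval: [1.022500, 1.240000]

After 3 iteration(s), the approximation is c_3 = 1.022500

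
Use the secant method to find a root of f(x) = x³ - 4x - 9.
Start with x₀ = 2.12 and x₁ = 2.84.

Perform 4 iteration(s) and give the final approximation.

f(x) = x³ - 4x - 9
x₀ = 2.12, x₁ = 2.84

Secant formula: x_{n+1} = x_n - f(x_n)(x_n - x_{n-1})/(f(x_n) - f(x_{n-1}))

Iteration 1:
  f(2.120000) = -7.951872
  f(2.840000) = 2.546304
  x_2 = 2.840000 - 2.546304×(2.840000 - 2.120000)/(2.546304 - (-7.951872))
       = 2.665366
Iteration 2:
  f(2.840000) = 2.546304
  f(2.665366) = -0.726236
  x_3 = 2.665366 - (-0.726236)×(2.665366 - 2.840000)/(-0.726236 - 2.546304)
       = 2.704120
Iteration 3:
  f(2.665366) = -0.726236
  f(2.704120) = -0.043231
  x_4 = 2.704120 - (-0.043231)×(2.704120 - 2.665366)/(-0.043231 - (-0.726236))
       = 2.706573
Iteration 4:
  f(2.704120) = -0.043231
  f(2.706573) = 0.000816
  x_5 = 2.706573 - 0.000816×(2.706573 - 2.704120)/(0.000816 - (-0.043231))
       = 2.706528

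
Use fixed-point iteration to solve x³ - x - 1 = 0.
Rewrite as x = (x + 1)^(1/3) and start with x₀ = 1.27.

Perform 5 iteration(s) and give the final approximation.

Equation: x³ - x - 1 = 0
Fixed-point form: x = (x + 1)^(1/3)
x₀ = 1.27

x_1 = g(1.270000) = 1.314242
x_2 = g(1.314242) = 1.322725
x_3 = g(1.322725) = 1.324339
x_4 = g(1.324339) = 1.324646
x_5 = g(1.324646) = 1.324704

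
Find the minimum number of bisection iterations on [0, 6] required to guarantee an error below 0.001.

We need (b-a)/2^n ≤ 0.001
(6 - 0)/2^n ≤ 0.001
6/2^n ≤ 0.001
2^n ≥ 6000
n ≥ log₂(6000) = 12.55
n ≥ 13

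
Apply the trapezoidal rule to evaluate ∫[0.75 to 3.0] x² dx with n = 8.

f(x) = x²
a = 0.75, b = 3.0, n = 8
h = (b - a)/n = 0.281250

Trapezoidal rule: (h/2)[f(x₀) + 2f(x₁) + 2f(x₂) + ... + f(xₙ)]

x_0 = 0.7500, f(x_0) = 0.562500, coefficient = 1
x_1 = 1.0312, f(x_1) = 1.063477, coefficient = 2
x_2 = 1.3125, f(x_2) = 1.722656, coefficient = 2
x_3 = 1.5938, f(x_3) = 2.540039, coefficient = 2
x_4 = 1.8750, f(x_4) = 3.515625, coefficient = 2
x_5 = 2.1562, f(x_5) = 4.649414, coefficient = 2
x_6 = 2.4375, f(x_6) = 5.941406, coefficient = 2
x_7 = 2.7188, f(x_7) = 7.391602, coefficient = 2
x_8 = 3.0000, f(x_8) = 9.000000, coefficient = 1

I ≈ (0.281250/2) × 63.210938 = 8.889038
Exact value: 8.859375
Error: 0.029663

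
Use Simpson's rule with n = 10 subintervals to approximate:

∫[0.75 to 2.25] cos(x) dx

f(x) = cos(x)
a = 0.75, b = 2.25, n = 10
h = (b - a)/n = 0.150000

Simpson's rule: (h/3)[f(x₀) + 4f(x₁) + 2f(x₂) + ... + f(xₙ)]

x_0 = 0.7500, f(x_0) = 0.731689, coefficient = 1
x_1 = 0.9000, f(x_1) = 0.621610, coefficient = 4
x_2 = 1.0500, f(x_2) = 0.497571, coefficient = 2
x_3 = 1.2000, f(x_3) = 0.362358, coefficient = 4
x_4 = 1.3500, f(x_4) = 0.219007, coefficient = 2
x_5 = 1.5000, f(x_5) = 0.070737, coefficient = 4
x_6 = 1.6500, f(x_6) = -0.079121, coefficient = 2
x_7 = 1.8000, f(x_7) = -0.227202, coefficient = 4
x_8 = 1.9500, f(x_8) = -0.370181, coefficient = 2
x_9 = 2.1000, f(x_9) = -0.504846, coefficient = 4
x_10 = 2.2500, f(x_10) = -0.628174, coefficient = 1

I ≈ (0.150000/3) × 1.928694 = 0.096435
Exact value: 0.096434
Error: 0.000000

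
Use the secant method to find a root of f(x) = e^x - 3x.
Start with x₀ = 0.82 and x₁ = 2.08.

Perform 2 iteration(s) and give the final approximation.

f(x) = e^x - 3x
x₀ = 0.82, x₁ = 2.08

Secant formula: x_{n+1} = x_n - f(x_n)(x_n - x_{n-1})/(f(x_n) - f(x_{n-1}))

Iteration 1:
  f(0.820000) = -0.189500
  f(2.080000) = 1.764469
  x_2 = 2.080000 - 1.764469×(2.080000 - 0.820000)/(1.764469 - (-0.189500))
       = 0.942198
Iteration 2:
  f(2.080000) = 1.764469
  f(0.942198) = -0.260979
  x_3 = 0.942198 - (-0.260979)×(0.942198 - 2.080000)/(-0.260979 - 1.764469)
       = 1.088804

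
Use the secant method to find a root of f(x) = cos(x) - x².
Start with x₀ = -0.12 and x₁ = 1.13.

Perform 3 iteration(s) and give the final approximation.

f(x) = cos(x) - x²
x₀ = -0.12, x₁ = 1.13

Secant formula: x_{n+1} = x_n - f(x_n)(x_n - x_{n-1})/(f(x_n) - f(x_{n-1}))

Iteration 1:
  f(-0.120000) = 0.978409
  f(1.130000) = -0.850240
  x_2 = 1.130000 - (-0.850240)×(1.130000 - (-0.120000))/(-0.850240 - 0.978409)
       = 0.548806
Iteration 2:
  f(1.130000) = -0.850240
  f(0.548806) = 0.551960
  x_3 = 0.548806 - 0.551960×(0.548806 - 1.130000)/(0.551960 - (-0.850240))
       = 0.777586
Iteration 3:
  f(0.548806) = 0.551960
  f(0.777586) = 0.107969
  x_4 = 0.777586 - 0.107969×(0.777586 - 0.548806)/(0.107969 - 0.551960)
       = 0.833220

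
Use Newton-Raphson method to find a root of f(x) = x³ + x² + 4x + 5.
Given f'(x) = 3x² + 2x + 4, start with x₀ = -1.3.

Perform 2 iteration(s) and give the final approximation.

f(x) = x³ + x² + 4x + 5
f'(x) = 3x² + 2x + 4
x₀ = -1.3

Newton-Raphson formula: x_{n+1} = x_n - f(x_n)/f'(x_n)

Iteration 1:
  f(-1.300000) = -0.707000
  f'(-1.300000) = 6.470000
  x_1 = -1.300000 - (-0.707000)/6.470000 = -1.190726
Iteration 2:
  f(-1.190726) = -0.033323
  f'(-1.190726) = 5.872035
  x_2 = -1.190726 - (-0.033323)/5.872035 = -1.185052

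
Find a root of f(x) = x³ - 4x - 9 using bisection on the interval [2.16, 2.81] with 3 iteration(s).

f(x) = x³ - 4x - 9
Initial interval: [2.16, 2.81]

Iteration 1:
  c_1 = (2.160000 + 2.810000)/2 = 2.485000
  f(c_1) = f(2.485000) = -3.594566
  f(a) × f(c) ≥ 0, new interval: [2.485000, 2.810000]
Iteration 2:
  c_2 = (2.485000 + 2.810000)/2 = 2.647500
  f(c_2) = f(2.647500) = -1.032994
  f(a) × f(c) ≥ 0, new interval: [2.647500, 2.810000]
Iteration 3:
  c_3 = (2.647500 + 2.810000)/2 = 2.728750
  f(c_3) = f(2.728750) = 0.403481
  f(a) × f(c) < 0, new interval: [2.647500, 2.728750]

After 3 iteration(s), the approximation is c_3 = 2.728750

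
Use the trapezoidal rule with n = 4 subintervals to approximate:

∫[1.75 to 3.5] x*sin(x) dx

f(x) = x*sin(x)
a = 1.75, b = 3.5, n = 4
h = (b - a)/n = 0.437500

Trapezoidal rule: (h/2)[f(x₀) + 2f(x₁) + 2f(x₂) + ... + f(xₙ)]

x_0 = 1.7500, f(x_0) = 1.721975, coefficient = 1
x_1 = 2.1875, f(x_1) = 1.784539, coefficient = 2
x_2 = 2.6250, f(x_2) = 1.296541, coefficient = 2
x_3 = 3.0625, f(x_3) = 0.241969, coefficient = 2
x_4 = 3.5000, f(x_4) = -1.227741, coefficient = 1

I ≈ (0.437500/2) × 7.140332 = 1.561948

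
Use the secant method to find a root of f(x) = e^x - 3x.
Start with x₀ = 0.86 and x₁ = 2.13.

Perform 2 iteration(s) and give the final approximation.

f(x) = e^x - 3x
x₀ = 0.86, x₁ = 2.13

Secant formula: x_{n+1} = x_n - f(x_n)(x_n - x_{n-1})/(f(x_n) - f(x_{n-1}))

Iteration 1:
  f(0.860000) = -0.216839
  f(2.130000) = 2.024867
  x_2 = 2.130000 - 2.024867×(2.130000 - 0.860000)/(2.024867 - (-0.216839))
       = 0.982847
Iteration 2:
  f(2.130000) = 2.024867
  f(0.982847) = -0.276488
  x_3 = 0.982847 - (-0.276488)×(0.982847 - 2.130000)/(-0.276488 - 2.024867)
       = 1.120667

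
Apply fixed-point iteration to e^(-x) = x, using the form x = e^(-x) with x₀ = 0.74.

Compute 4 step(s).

Equation: e^(-x) = x
Fixed-point form: x = e^(-x)
x₀ = 0.74

x_1 = g(0.740000) = 0.477114
x_2 = g(0.477114) = 0.620572
x_3 = g(0.620572) = 0.537637
x_4 = g(0.537637) = 0.584127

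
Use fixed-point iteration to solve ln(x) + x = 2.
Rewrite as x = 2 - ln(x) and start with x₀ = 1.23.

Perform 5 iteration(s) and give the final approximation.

Equation: ln(x) + x = 2
Fixed-point form: x = 2 - ln(x)
x₀ = 1.23

x_1 = g(1.230000) = 1.792986
x_2 = g(1.792986) = 1.416118
x_3 = g(1.416118) = 1.652081
x_4 = g(1.652081) = 1.497964
x_5 = g(1.497964) = 1.595893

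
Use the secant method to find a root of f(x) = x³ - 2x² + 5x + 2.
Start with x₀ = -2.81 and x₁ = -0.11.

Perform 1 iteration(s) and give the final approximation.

f(x) = x³ - 2x² + 5x + 2
x₀ = -2.81, x₁ = -0.11

Secant formula: x_{n+1} = x_n - f(x_n)(x_n - x_{n-1})/(f(x_n) - f(x_{n-1}))

Iteration 1:
  f(-2.810000) = -50.030241
  f(-0.110000) = 1.424469
  x_2 = -0.110000 - 1.424469×(-0.110000 - (-2.810000))/(1.424469 - (-50.030241))
       = -0.184747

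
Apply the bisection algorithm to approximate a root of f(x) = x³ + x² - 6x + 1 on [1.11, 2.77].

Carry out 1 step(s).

f(x) = x³ + x² - 6x + 1
Initial interval: [1.11, 2.77]

Iteration 1:
  c_1 = (1.110000 + 2.770000)/2 = 1.940000
  f(c_1) = f(1.940000) = 0.424984
  f(a) × f(c) < 0, new interval: [1.110000, 1.940000]

After 1 iteration(s), the approximation is c_1 = 1.940000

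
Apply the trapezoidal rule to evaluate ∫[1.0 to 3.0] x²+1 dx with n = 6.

f(x) = x²+1
a = 1.0, b = 3.0, n = 6
h = (b - a)/n = 0.333333

Trapezoidal rule: (h/2)[f(x₀) + 2f(x₁) + 2f(x₂) + ... + f(xₙ)]

x_0 = 1.0000, f(x_0) = 2.000000, coefficient = 1
x_1 = 1.3333, f(x_1) = 2.777778, coefficient = 2
x_2 = 1.6667, f(x_2) = 3.777778, coefficient = 2
x_3 = 2.0000, f(x_3) = 5.000000, coefficient = 2
x_4 = 2.3333, f(x_4) = 6.444444, coefficient = 2
x_5 = 2.6667, f(x_5) = 8.111111, coefficient = 2
x_6 = 3.0000, f(x_6) = 10.000000, coefficient = 1

I ≈ (0.333333/2) × 64.222222 = 10.703704
Exact value: 10.666667
Error: 0.037037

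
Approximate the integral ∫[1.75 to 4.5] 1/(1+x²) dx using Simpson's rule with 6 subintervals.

f(x) = 1/(1+x²)
a = 1.75, b = 4.5, n = 6
h = (b - a)/n = 0.458333

Simpson's rule: (h/3)[f(x₀) + 4f(x₁) + 2f(x₂) + ... + f(xₙ)]

x_0 = 1.7500, f(x_0) = 0.246154, coefficient = 1
x_1 = 2.2083, f(x_1) = 0.170162, coefficient = 4
x_2 = 2.6667, f(x_2) = 0.123288, coefficient = 2
x_3 = 3.1250, f(x_3) = 0.092888, coefficient = 4
x_4 = 3.5833, f(x_4) = 0.072253, coefficient = 2
x_5 = 4.0417, f(x_5) = 0.057687, coefficient = 4
x_6 = 4.5000, f(x_6) = 0.047059, coefficient = 1

I ≈ (0.458333/3) × 1.967243 = 0.300551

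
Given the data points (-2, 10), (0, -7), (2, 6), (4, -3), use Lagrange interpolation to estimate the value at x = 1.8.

Lagrange interpolation formula:
P(x) = Σ yᵢ × Lᵢ(x)
where Lᵢ(x) = Π_{j≠i} (x - xⱼ)/(xᵢ - xⱼ)

L_0(1.8) = (1.8 - 0)/(-2 - 0) × (1.8 - 2)/(-2 - 2) × (1.8 - 4)/(-2 - 4) = -0.016500
L_1(1.8) = (1.8 - (-2))/(0 - (-2)) × (1.8 - 2)/(0 - 2) × (1.8 - 4)/(0 - 4) = 0.104500
L_2(1.8) = (1.8 - (-2))/(2 - (-2)) × (1.8 - 0)/(2 - 0) × (1.8 - 4)/(2 - 4) = 0.940500
L_3(1.8) = (1.8 - (-2))/(4 - (-2)) × (1.8 - 0)/(4 - 0) × (1.8 - 2)/(4 - 2) = -0.028500

P(1.8) = 10×L_0(1.8) + (-7)×L_1(1.8) + 6×L_2(1.8) + (-3)×L_3(1.8)
P(1.8) = 4.832000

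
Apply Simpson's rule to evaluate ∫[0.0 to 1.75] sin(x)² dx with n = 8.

f(x) = sin(x)²
a = 0.0, b = 1.75, n = 8
h = (b - a)/n = 0.218750

Simpson's rule: (h/3)[f(x₀) + 4f(x₁) + 2f(x₂) + ... + f(xₙ)]

x_0 = 0.0000, f(x_0) = 0.000000, coefficient = 1
x_1 = 0.2188, f(x_1) = 0.047093, coefficient = 4
x_2 = 0.4375, f(x_2) = 0.179502, coefficient = 2
x_3 = 0.6562, f(x_3) = 0.372283, coefficient = 4
x_4 = 0.8750, f(x_4) = 0.589123, coefficient = 2
x_5 = 1.0938, f(x_5) = 0.789175, coefficient = 4
x_6 = 1.3125, f(x_6) = 0.934754, coefficient = 2
x_7 = 1.5312, f(x_7) = 0.998437, coefficient = 4
x_8 = 1.7500, f(x_8) = 0.968228, coefficient = 1

I ≈ (0.218750/3) × 13.202936 = 0.962714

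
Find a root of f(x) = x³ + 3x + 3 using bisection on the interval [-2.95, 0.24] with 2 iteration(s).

f(x) = x³ + 3x + 3
Initial interval: [-2.95, 0.24]

Iteration 1:
  c_1 = (-2.950000 + 0.240000)/2 = -1.355000
  f(c_1) = f(-1.355000) = -3.552814
  f(a) × f(c) ≥ 0, new interval: [-1.355000, 0.240000]
Iteration 2:
  c_2 = (-1.355000 + 0.240000)/2 = -0.557500
  f(c_2) = f(-0.557500) = 1.154226
  f(a) × f(c) < 0, new interval: [-1.355000, -0.557500]

After 2 iteration(s), the approximation is c_2 = -0.557500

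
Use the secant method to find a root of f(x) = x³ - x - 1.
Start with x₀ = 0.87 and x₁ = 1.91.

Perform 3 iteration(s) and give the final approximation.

f(x) = x³ - x - 1
x₀ = 0.87, x₁ = 1.91

Secant formula: x_{n+1} = x_n - f(x_n)(x_n - x_{n-1})/(f(x_n) - f(x_{n-1}))

Iteration 1:
  f(0.870000) = -1.211497
  f(1.910000) = 4.057871
  x_2 = 1.910000 - 4.057871×(1.910000 - 0.870000)/(4.057871 - (-1.211497))
       = 1.109110
Iteration 2:
  f(1.910000) = 4.057871
  f(1.109110) = -0.744767
  x_3 = 1.109110 - (-0.744767)×(1.109110 - 1.910000)/(-0.744767 - 4.057871)
       = 1.233307
Iteration 3:
  f(1.109110) = -0.744767
  f(1.233307) = -0.357389
  x_4 = 1.233307 - (-0.357389)×(1.233307 - 1.109110)/(-0.357389 - (-0.744767))
       = 1.347890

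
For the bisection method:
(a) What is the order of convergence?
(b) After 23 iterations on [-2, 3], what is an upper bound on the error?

(a) Bisection has linear (order 1) convergence; the error is halved each step.

(b) Error bound = (b-a)/2^n = (3 - (-2))/2^{23}
    = 5/2^{23}

(a) 1 (linear); (b) error ≤ 5.96e-07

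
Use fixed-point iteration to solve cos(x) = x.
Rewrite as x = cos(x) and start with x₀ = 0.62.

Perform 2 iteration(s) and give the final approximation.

Equation: cos(x) = x
Fixed-point form: x = cos(x)
x₀ = 0.62

x_1 = g(0.620000) = 0.813878
x_2 = g(0.813878) = 0.686684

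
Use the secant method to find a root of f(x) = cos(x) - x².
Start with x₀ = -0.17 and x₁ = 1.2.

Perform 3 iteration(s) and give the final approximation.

f(x) = cos(x) - x²
x₀ = -0.17, x₁ = 1.2

Secant formula: x_{n+1} = x_n - f(x_n)(x_n - x_{n-1})/(f(x_n) - f(x_{n-1}))

Iteration 1:
  f(-0.170000) = 0.956685
  f(1.200000) = -1.077642
  x_2 = 1.200000 - (-1.077642)×(1.200000 - (-0.170000))/(-1.077642 - 0.956685)
       = 0.474271
Iteration 2:
  f(1.200000) = -1.077642
  f(0.474271) = 0.664693
  x_3 = 0.474271 - 0.664693×(0.474271 - 1.200000)/(0.664693 - (-1.077642))
       = 0.751133
Iteration 3:
  f(0.474271) = 0.664693
  f(0.751133) = 0.166715
  x_4 = 0.751133 - 0.166715×(0.751133 - 0.474271)/(0.166715 - 0.664693)
       = 0.843822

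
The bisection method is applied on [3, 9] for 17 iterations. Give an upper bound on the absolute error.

Bisection error bound: |error| ≤ (b-a)/2^n
|error| ≤ (9 - 3)/2^17 = 6/2^17
|error| ≤ 0.0000457764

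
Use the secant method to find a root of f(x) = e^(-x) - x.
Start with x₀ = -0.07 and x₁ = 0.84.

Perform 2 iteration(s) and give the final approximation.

f(x) = e^(-x) - x
x₀ = -0.07, x₁ = 0.84

Secant formula: x_{n+1} = x_n - f(x_n)(x_n - x_{n-1})/(f(x_n) - f(x_{n-1}))

Iteration 1:
  f(-0.070000) = 1.142508
  f(0.840000) = -0.408289
  x_2 = 0.840000 - (-0.408289)×(0.840000 - (-0.070000))/(-0.408289 - 1.142508)
       = 0.600418
Iteration 2:
  f(0.840000) = -0.408289
  f(0.600418) = -0.051836
  x_3 = 0.600418 - (-0.051836)×(0.600418 - 0.840000)/(-0.051836 - (-0.408289))
       = 0.565578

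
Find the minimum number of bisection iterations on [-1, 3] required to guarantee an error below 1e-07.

We need (b-a)/2^n ≤ 1e-07
(3 - (-1))/2^n ≤ 1e-07
4/2^n ≤ 1e-07
2^n ≥ 40000000
n ≥ log₂(40000000) = 25.25
n ≥ 26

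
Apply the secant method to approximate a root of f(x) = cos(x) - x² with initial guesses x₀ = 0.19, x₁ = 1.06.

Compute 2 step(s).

f(x) = cos(x) - x²
x₀ = 0.19, x₁ = 1.06

Secant formula: x_{n+1} = x_n - f(x_n)(x_n - x_{n-1})/(f(x_n) - f(x_{n-1}))

Iteration 1:
  f(0.190000) = 0.945904
  f(1.060000) = -0.634728
  x_2 = 1.060000 - (-0.634728)×(1.060000 - 0.190000)/(-0.634728 - 0.945904)
       = 0.710638
Iteration 2:
  f(1.060000) = -0.634728
  f(0.710638) = 0.252940
  x_3 = 0.710638 - 0.252940×(0.710638 - 1.060000)/(0.252940 - (-0.634728))
       = 0.810188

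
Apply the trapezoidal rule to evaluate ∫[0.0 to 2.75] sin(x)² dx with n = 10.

f(x) = sin(x)²
a = 0.0, b = 2.75, n = 10
h = (b - a)/n = 0.275000

Trapezoidal rule: (h/2)[f(x₀) + 2f(x₁) + 2f(x₂) + ... + f(xₙ)]

x_0 = 0.0000, f(x_0) = 0.000000, coefficient = 1
x_1 = 0.2750, f(x_1) = 0.073738, coefficient = 2
x_2 = 0.5500, f(x_2) = 0.273202, coefficient = 2
x_3 = 0.8250, f(x_3) = 0.539560, coefficient = 2
x_4 = 1.1000, f(x_4) = 0.794251, coefficient = 2
x_5 = 1.3750, f(x_5) = 0.962151, coefficient = 2
x_6 = 1.6500, f(x_6) = 0.993740, coefficient = 2
x_7 = 1.9250, f(x_7) = 0.879700, coefficient = 2
x_8 = 2.2000, f(x_8) = 0.653666, coefficient = 2
x_9 = 2.4750, f(x_9) = 0.382309, coefficient = 2
x_10 = 2.7500, f(x_10) = 0.145665, coefficient = 1

I ≈ (0.275000/2) × 11.250299 = 1.546916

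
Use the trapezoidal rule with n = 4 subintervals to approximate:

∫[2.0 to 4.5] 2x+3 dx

f(x) = 2x+3
a = 2.0, b = 4.5, n = 4
h = (b - a)/n = 0.625000

Trapezoidal rule: (h/2)[f(x₀) + 2f(x₁) + 2f(x₂) + ... + f(xₙ)]

x_0 = 2.0000, f(x_0) = 7.000000, coefficient = 1
x_1 = 2.6250, f(x_1) = 8.250000, coefficient = 2
x_2 = 3.2500, f(x_2) = 9.500000, coefficient = 2
x_3 = 3.8750, f(x_3) = 10.750000, coefficient = 2
x_4 = 4.5000, f(x_4) = 12.000000, coefficient = 1

I ≈ (0.625000/2) × 76.000000 = 23.750000
Exact value: 23.750000
Error: 0.000000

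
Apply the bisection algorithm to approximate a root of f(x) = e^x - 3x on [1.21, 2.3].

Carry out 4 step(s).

f(x) = e^x - 3x
Initial interval: [1.21, 2.3]

Iteration 1:
  c_1 = (1.210000 + 2.300000)/2 = 1.755000
  f(c_1) = f(1.755000) = 0.518448
  f(a) × f(c) < 0, new interval: [1.210000, 1.755000]
Iteration 2:
  c_2 = (1.210000 + 1.755000)/2 = 1.482500
  f(c_2) = f(1.482500) = -0.043558
  f(a) × f(c) ≥ 0, new interval: [1.482500, 1.755000]
Iteration 3:
  c_3 = (1.482500 + 1.755000)/2 = 1.618750
  f(c_3) = f(1.618750) = 0.190528
  f(a) × f(c) < 0, new interval: [1.482500, 1.618750]
Iteration 4:
  c_4 = (1.482500 + 1.618750)/2 = 1.550625
  f(c_4) = f(1.550625) = 0.062541
  f(a) × f(c) < 0, new interval: [1.482500, 1.550625]

After 4 iteration(s), the approximation is c_4 = 1.550625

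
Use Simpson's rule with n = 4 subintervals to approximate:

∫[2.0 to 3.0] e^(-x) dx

f(x) = e^(-x)
a = 2.0, b = 3.0, n = 4
h = (b - a)/n = 0.250000

Simpson's rule: (h/3)[f(x₀) + 4f(x₁) + 2f(x₂) + ... + f(xₙ)]

x_0 = 2.0000, f(x_0) = 0.135335, coefficient = 1
x_1 = 2.2500, f(x_1) = 0.105399, coefficient = 4
x_2 = 2.5000, f(x_2) = 0.082085, coefficient = 2
x_3 = 2.7500, f(x_3) = 0.063928, coefficient = 4
x_4 = 3.0000, f(x_4) = 0.049787, coefficient = 1

I ≈ (0.250000/3) × 1.026601 = 0.085550
Exact value: 0.085548
Error: 0.000002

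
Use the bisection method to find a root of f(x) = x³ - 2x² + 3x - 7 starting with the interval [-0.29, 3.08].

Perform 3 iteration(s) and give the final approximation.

f(x) = x³ - 2x² + 3x - 7
Initial interval: [-0.29, 3.08]

Iteration 1:
  c_1 = (-0.290000 + 3.080000)/2 = 1.395000
  f(c_1) = f(1.395000) = -3.992345
  f(a) × f(c) ≥ 0, new interval: [1.395000, 3.080000]
Iteration 2:
  c_2 = (1.395000 + 3.080000)/2 = 2.237500
  f(c_2) = f(2.237500) = 0.901521
  f(a) × f(c) < 0, new interval: [1.395000, 2.237500]
Iteration 3:
  c_3 = (1.395000 + 2.237500)/2 = 1.816250
  f(c_3) = f(1.816250) = -2.157398
  f(a) × f(c) ≥ 0, new interval: [1.816250, 2.237500]

After 3 iteration(s), the approximation is c_3 = 1.816250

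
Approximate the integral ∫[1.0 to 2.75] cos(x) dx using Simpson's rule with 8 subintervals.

f(x) = cos(x)
a = 1.0, b = 2.75, n = 8
h = (b - a)/n = 0.218750

Simpson's rule: (h/3)[f(x₀) + 4f(x₁) + 2f(x₂) + ... + f(xₙ)]

x_0 = 1.0000, f(x_0) = 0.540302, coefficient = 1
x_1 = 1.2188, f(x_1) = 0.344819, coefficient = 4
x_2 = 1.4375, f(x_2) = 0.132902, coefficient = 2
x_3 = 1.6562, f(x_3) = -0.085350, coefficient = 4
x_4 = 1.8750, f(x_4) = -0.299534, coefficient = 2
x_5 = 2.0938, f(x_5) = -0.499441, coefficient = 4
x_6 = 2.3125, f(x_6) = -0.675545, coefficient = 2
x_7 = 2.5312, f(x_7) = -0.819452, coefficient = 4
x_8 = 2.7500, f(x_8) = -0.924302, coefficient = 1

I ≈ (0.218750/3) × -6.306046 = -0.459816
Exact value: -0.459810
Error: 0.000006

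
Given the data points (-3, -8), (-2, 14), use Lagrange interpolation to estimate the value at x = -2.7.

Lagrange interpolation formula:
P(x) = Σ yᵢ × Lᵢ(x)
where Lᵢ(x) = Π_{j≠i} (x - xⱼ)/(xᵢ - xⱼ)

L_0(-2.7) = (-2.7 - (-2))/(-3 - (-2)) = 0.700000
L_1(-2.7) = (-2.7 - (-3))/(-2 - (-3)) = 0.300000

P(-2.7) = (-8)×L_0(-2.7) + 14×L_1(-2.7)
P(-2.7) = -1.400000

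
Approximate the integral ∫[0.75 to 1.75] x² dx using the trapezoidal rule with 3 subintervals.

f(x) = x²
a = 0.75, b = 1.75, n = 3
h = (b - a)/n = 0.333333

Trapezoidal rule: (h/2)[f(x₀) + 2f(x₁) + 2f(x₂) + ... + f(xₙ)]

x_0 = 0.7500, f(x_0) = 0.562500, coefficient = 1
x_1 = 1.0833, f(x_1) = 1.173611, coefficient = 2
x_2 = 1.4167, f(x_2) = 2.006944, coefficient = 2
x_3 = 1.7500, f(x_3) = 3.062500, coefficient = 1

I ≈ (0.333333/2) × 9.986111 = 1.664352
Exact value: 1.645833
Error: 0.018519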